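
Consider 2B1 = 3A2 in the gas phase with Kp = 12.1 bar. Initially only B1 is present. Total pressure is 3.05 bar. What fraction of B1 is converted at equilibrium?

Basis: 1 mol B1 initially; let X = conversion of B1. Extent ξ = 0.5X.
Mole table: n_B1 = 1 − X; n_A2 = 1.5X.
n_T = Σnᵢ = 1 + 0.5X.
With p_i = (n_i/n_T)P, Kp = p_A2^3 / (p_B1^2).
Equating to 12.1 bar and solving on 0 < X < 1: X = 0.613.

X = 0.613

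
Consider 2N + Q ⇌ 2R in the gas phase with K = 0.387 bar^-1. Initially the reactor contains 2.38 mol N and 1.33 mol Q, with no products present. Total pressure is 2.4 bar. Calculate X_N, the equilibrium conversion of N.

Basis: 2.38 mol N initially; let X = conversion of N. Extent ξ = 1.19X.
Species balance: n_N = 2.38 − 2.38X; n_Q = 1.33 − 1.19X; n_R = 2.38X.
Total moles n_T = 3.71 − 1.19X.
Mole fractions y_i = n_i/n_T; K = p_R^2 / (p_N^2 p_Q) with p_i = y_i·P.
Substituting and setting equal to 0.387 bar^-1 gives a polynomial in X; the root in (0,1) is X = 0.338.

X = 0.338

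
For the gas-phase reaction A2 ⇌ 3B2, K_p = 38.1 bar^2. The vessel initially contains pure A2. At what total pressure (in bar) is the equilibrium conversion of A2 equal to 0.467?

Let X = conversion of A2 (basis 1 mol A2); extent of reaction ξ = X.
Species balance: n_A2 = 1 − X; n_B2 = 3X.
Summing: n_T = 1 + 2X.
K_p = p_B2^3 / (p_A2) with p_i = (n_i/n_T)·P.
At X = 0.467: the mole-fraction product g(X) = Π y_i^ν_i = 1.379. Since K_p = g(X)·P^{2}, P = (K_p/g)^(1/2) = (38.1/1.379)^(1/2) = 5.26 bar.

P = 5.26 bar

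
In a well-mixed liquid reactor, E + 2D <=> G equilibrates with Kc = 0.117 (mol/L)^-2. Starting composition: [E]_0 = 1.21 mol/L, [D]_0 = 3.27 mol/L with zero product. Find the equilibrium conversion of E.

X = 0.388

Let X = conversion of E; extent ξ = 1.21·X mol/L.
Concentrations: [E] = 1.21 − 1.21X; [D] = 3.27 − 2.42X; [G] = 1.21X.
Kc = [G] / ([E] [D]^2).
This equals 0.117 at X = 0.388 (the root in 0 < X < 1).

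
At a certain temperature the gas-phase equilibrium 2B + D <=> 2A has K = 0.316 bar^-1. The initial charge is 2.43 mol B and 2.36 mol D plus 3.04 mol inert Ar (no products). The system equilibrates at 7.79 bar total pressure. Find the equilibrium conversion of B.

Take 2.43 mol B as basis and let X be its fractional conversion, so ξ = 1.22X.
Mole table: n_B = 2.43 − 2.43X; n_D = 2.36 − 1.22X; n_A = 2.43X; n_I = 3.04 (inert).
n_T = Σnᵢ = 7.83 − 1.22X.
y_i = n_i/n_T, p_i = y_i·P. K = p_A^2 / (p_B^2 p_D).
Setting this equal to 0.316 bar^-1 and taking the physical root (0 < X < 1) gives X = 0.440.

X = 0.440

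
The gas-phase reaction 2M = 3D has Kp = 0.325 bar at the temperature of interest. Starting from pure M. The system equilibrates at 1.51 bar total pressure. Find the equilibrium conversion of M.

Basis: 1 mol M initially; let X = conversion of M. Extent ξ = 0.5X.
Moles: n_M = 1 − X; n_D = 1.5X.
Summing: n_T = 1 + 0.5X.
y_i = n_i/n_T, p_i = y_i·P. Kp = p_D^3 / (p_M^2).
Setting this equal to 0.325 bar and taking the physical root (0 < X < 1) gives X = 0.324.

X = 0.324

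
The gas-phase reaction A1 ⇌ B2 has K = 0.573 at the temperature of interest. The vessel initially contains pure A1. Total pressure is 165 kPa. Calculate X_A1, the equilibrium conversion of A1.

X = 0.364

Let X = conversion of A1 (basis 1 mol A1); extent of reaction ξ = X.
Species balance: n_A1 = 1 − X; n_B2 = X.
n_T stays at 1 (no change in mole number).
Mole fractions y_i = n_i/n_T; K = p_B2 / (p_A1) with p_i = y_i·P.
Setting this equal to 0.573 and taking the physical root (0 < X < 1) gives X = 0.364.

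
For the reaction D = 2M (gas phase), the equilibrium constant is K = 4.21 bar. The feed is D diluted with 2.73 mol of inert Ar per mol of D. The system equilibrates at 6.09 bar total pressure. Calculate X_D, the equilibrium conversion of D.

X = 0.567

Take 1 mol D as basis and let X be its fractional conversion, so ξ = X.
At extent ξ: n_D = 1 − X; n_M = 2X; n_I = 2.73 (inert).
n_T = Σnᵢ = 3.73 + X.
With p_i = (n_i/n_T)P, K = p_M^2 / (p_D).
Setting this equal to 4.21 bar and taking the physical root (0 < X < 1) gives X = 0.567.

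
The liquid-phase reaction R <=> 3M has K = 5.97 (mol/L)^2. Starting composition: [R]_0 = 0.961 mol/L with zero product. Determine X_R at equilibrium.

Let X = conversion of R; extent ξ = 0.961·X mol/L.
Concentrations: [R] = 0.961 − 0.961X; [M] = 2.88X.
K = [M]^3 / ([R]).
Equating to 5.97 (mol/L)^2: the physical root is X = 0.495.

X = 0.495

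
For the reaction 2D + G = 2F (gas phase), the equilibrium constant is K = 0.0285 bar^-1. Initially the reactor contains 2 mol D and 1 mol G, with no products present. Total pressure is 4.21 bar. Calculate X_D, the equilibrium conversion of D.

Take 2 mol D as basis and let X be its fractional conversion, so ξ = X.
Mole table: n_D = 2 − 2X; n_G = 1 − X; n_F = 2X.
Total moles n_T = 3 − X.
y_i = n_i/n_T, p_i = y_i·P. K = p_F^2 / (p_D^2 p_G).
This yields a degree-3 equation in X; solving on (0,1), X = 0.159.

X = 0.159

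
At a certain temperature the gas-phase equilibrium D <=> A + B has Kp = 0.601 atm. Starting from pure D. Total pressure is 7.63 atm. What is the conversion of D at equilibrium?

X = 0.270

Basis: 1 mol D initially; let X = conversion of D. Extent ξ = X.
Species balance: n_D = 1 − X; n_A = X; n_B = X.
Total moles n_T = 1 + X.
Mole fractions y_i = n_i/n_T; Kp = p_A p_B / (p_D) with p_i = y_i·P.
Equating to 0.601 atm and solving on 0 < X < 1: X = 0.270.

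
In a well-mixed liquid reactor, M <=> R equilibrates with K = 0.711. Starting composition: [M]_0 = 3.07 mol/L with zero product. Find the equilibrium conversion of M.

X = 0.416

Let X = conversion of M; extent ξ = 3.07·X mol/L.
Concentrations: [M] = 3.07 − 3.07X; [R] = 3.07X.
K = [R] / ([M]).
Equating to 0.711: the physical root is X = 0.416.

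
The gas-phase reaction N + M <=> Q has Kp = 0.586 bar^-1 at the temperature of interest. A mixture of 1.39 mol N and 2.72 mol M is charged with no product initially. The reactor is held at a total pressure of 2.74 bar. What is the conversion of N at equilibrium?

X = 0.489

Let X = conversion of N (basis 1.39 mol N); extent of reaction ξ = 1.39X.
Mole table: n_N = 1.39 − 1.39X; n_M = 2.72 − 1.39X; n_Q = 1.39X.
Summing: n_T = 4.11 − 1.39X.
Mole fractions y_i = n_i/n_T; Kp = p_Q / (p_N p_M) with p_i = y_i·P.
Equating to 0.586 bar^-1 and solving on 0 < X < 1: X = 0.489.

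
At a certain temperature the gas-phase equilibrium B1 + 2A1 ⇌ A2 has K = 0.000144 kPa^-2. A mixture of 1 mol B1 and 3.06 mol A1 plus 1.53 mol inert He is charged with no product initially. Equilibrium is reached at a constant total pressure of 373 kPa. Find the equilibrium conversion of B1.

Let X = conversion of B1 (basis 1 mol B1); extent of reaction ξ = X.
Moles: n_B1 = 1 − X; n_A1 = 3.06 − 2X; n_A2 = X; n_I = 1.53 (inert).
Total moles n_T = 5.59 − 2X.
y_i = n_i/n_T, p_i = y_i·P. K = p_A2 / (p_B1 p_A1^2).
This yields a degree-3 equation in X; solving on (0,1), X = 0.746.

X = 0.746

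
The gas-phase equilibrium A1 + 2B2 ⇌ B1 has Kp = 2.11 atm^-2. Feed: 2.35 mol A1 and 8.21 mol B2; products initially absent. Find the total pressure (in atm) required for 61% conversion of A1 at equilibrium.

Let X = conversion of A1 (basis 2.35 mol A1); extent of reaction ξ = 2.35X.
Moles: n_A1 = 2.35 − 2.35X; n_B2 = 8.21 − 4.7X; n_B1 = 2.35X.
n_T = Σnᵢ = 10.6 − 4.7X.
Kp = p_B1 / (p_A1 p_B2^2) with p_i = (n_i/n_T)·P.
At X = 0.61: the mole-fraction product g(X) = Π y_i^ν_i = 3.243. Since Kp = g(X)·P^{-2}, P = (g/Kp)^(1/2) = (3.243/2.11)^(1/2) = 1.24 atm.

P = 1.24 atm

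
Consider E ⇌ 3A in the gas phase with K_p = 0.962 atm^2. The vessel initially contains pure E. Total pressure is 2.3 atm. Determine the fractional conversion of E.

X = 0.222

Let X = conversion of E (basis 1 mol E); extent of reaction ξ = X.
At extent ξ: n_E = 1 − X; n_A = 3X.
Summing: n_T = 1 + 2X.
With p_i = (n_i/n_T)P, K_p = p_A^3 / (p_E).
This yields a degree-3 equation in X; solving on (0,1), X = 0.222.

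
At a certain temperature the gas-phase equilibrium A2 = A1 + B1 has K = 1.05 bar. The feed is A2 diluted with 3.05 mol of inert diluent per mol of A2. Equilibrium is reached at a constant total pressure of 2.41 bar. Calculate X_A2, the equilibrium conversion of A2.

Take 1 mol A2 as basis and let X be its fractional conversion, so ξ = X.
At extent ξ: n_A2 = 1 − X; n_A1 = X; n_B1 = X; n_I = 3.05 (inert).
n_T = Σnᵢ = 4.05 + X.
y_i = n_i/n_T, p_i = y_i·P. K = p_A1 p_B1 / (p_A2).
Substituting and setting equal to 1.05 bar gives a polynomial in X; the root in (0,1) is X = 0.739.

X = 0.739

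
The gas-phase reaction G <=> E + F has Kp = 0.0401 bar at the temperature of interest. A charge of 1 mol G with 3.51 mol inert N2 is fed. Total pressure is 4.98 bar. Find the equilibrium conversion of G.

X = 0.176

Take 1 mol G as basis and let X be its fractional conversion, so ξ = X.
Species balance: n_G = 1 − X; n_E = X; n_F = X; n_I = 3.51 (inert).
Total moles n_T = 4.51 + X.
y_i = n_i/n_T, p_i = y_i·P. Kp = p_E p_F / (p_G).
Equating to 0.0401 bar and solving on 0 < X < 1: X = 0.176.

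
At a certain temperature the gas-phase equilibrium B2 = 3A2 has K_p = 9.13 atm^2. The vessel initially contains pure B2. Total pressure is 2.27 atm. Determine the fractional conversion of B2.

Let X = conversion of B2 (basis 1 mol B2); extent of reaction ξ = X.
Species balance: n_B2 = 1 − X; n_A2 = 3X.
Summing: n_T = 1 + 2X.
With p_i = (n_i/n_T)P, K_p = p_A2^3 / (p_B2).
This yields a degree-3 equation in X; solving on (0,1), X = 0.508.

X = 0.508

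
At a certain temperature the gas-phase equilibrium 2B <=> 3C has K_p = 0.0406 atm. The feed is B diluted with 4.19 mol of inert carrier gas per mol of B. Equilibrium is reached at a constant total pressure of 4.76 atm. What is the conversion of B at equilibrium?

Basis: 1 mol B initially; let X = conversion of B. Extent ξ = 0.5X.
Mole table: n_B = 1 − X; n_C = 1.5X; n_I = 4.19 (inert).
n_T = Σnᵢ = 5.19 + 0.5X.
With p_i = (n_i/n_T)P, K_p = p_C^3 / (p_B^2).
This yields a degree-3 equation in X; solving on (0,1), X = 0.204.

X = 0.204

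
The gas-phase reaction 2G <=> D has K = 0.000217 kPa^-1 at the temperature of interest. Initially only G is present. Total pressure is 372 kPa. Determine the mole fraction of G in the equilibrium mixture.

y_G = 0.930

Basis: 1 mol G initially; let X = conversion of G. Extent ξ = 0.5X.
At extent ξ: n_G = 1 − X; n_D = 0.5X.
Total moles n_T = 1 − 0.5X.
y_i = n_i/n_T, p_i = y_i·P. K = p_D / (p_G^2).
Substituting and setting equal to 0.000217 kPa^-1 gives a polynomial in X; the root in (0,1) is X = 0.131.
Then n_G = 0.869, n_T = 0.935, so y_G = 0.930.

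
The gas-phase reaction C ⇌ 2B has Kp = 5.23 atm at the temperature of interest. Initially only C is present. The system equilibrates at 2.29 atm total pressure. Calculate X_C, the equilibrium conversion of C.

Let X = conversion of C (basis 1 mol C); extent of reaction ξ = X.
Mole table: n_C = 1 − X; n_B = 2X.
n_T = Σnᵢ = 1 + X.
With p_i = (n_i/n_T)P, Kp = p_B^2 / (p_C).
Equating to 5.23 atm and solving on 0 < X < 1: X = 0.603.

X = 0.603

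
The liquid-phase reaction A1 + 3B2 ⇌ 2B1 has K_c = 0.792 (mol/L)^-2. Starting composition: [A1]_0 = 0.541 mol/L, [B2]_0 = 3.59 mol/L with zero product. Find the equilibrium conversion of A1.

Let X = conversion of A1; extent ξ = 0.541·X mol/L.
Concentrations: [A1] = 0.541 − 0.541X; [B2] = 3.59 − 1.62X; [B1] = 1.08X.
K_c = [B1]^2 / ([A1] [B2]^3).
Solving K_c = 0.792 for X ∈ (0,1): X = 0.832.

X = 0.832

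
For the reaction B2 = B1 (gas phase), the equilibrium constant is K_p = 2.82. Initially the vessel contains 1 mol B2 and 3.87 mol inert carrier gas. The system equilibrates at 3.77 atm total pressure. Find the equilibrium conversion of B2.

X = 0.738

Let X = conversion of B2 (basis 1 mol B2); extent of reaction ξ = X.
Species balance: n_B2 = 1 − X; n_B1 = X; n_I = 3.87 (inert).
n_T stays at 4.87 (no change in mole number).
Mole fractions y_i = n_i/n_T; K_p = p_B1 / (p_B2) with p_i = y_i·P.
This yields a degree-1 equation in X; solving on (0,1), X = 0.738.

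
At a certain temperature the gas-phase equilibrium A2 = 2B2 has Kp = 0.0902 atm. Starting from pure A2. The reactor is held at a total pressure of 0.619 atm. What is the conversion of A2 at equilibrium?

X = 0.187

Take 1 mol A2 as basis and let X be its fractional conversion, so ξ = X.
Mole table: n_A2 = 1 − X; n_B2 = 2X.
Summing: n_T = 1 + X.
Mole fractions y_i = n_i/n_T; Kp = p_B2^2 / (p_A2) with p_i = y_i·P.
Substituting and setting equal to 0.0902 atm gives a polynomial in X; the root in (0,1) is X = 0.187.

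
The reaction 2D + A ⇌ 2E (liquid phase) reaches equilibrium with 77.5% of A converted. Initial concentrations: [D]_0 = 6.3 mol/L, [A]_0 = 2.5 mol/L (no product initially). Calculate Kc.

Let X = conversion of A.
Concentrations: [D] = 6.3 − 5X; [A] = 2.5 − 2.5X; [E] = 5X.
At X = 0.775: [D] = 2.42, [A] = 0.562, [E] = 3.88.
Kc = [E]^2 / ([D]^2 [A]) = 4.54 L/mol.

Kc = 4.54 L/mol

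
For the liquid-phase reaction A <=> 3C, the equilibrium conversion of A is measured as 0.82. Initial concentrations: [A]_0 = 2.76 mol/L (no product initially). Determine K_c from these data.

Let X = conversion of A.
Concentrations: [A] = 2.76 − 2.76X; [C] = 8.28X.
At X = 0.82: [A] = 0.497, [C] = 6.79.
K_c = [C]^3 / ([A]) = 630 (mol/L)^2.

K_c = 630 (mol/L)^2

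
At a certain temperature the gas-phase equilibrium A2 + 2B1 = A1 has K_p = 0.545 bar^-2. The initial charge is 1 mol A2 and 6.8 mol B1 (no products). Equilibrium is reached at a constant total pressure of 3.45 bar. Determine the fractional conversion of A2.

Let X = conversion of A2 (basis 1 mol A2); extent of reaction ξ = X.
Species balance: n_A2 = 1 − X; n_B1 = 6.8 − 2X; n_A1 = X.
n_T = Σnᵢ = 7.8 − 2X.
With p_i = (n_i/n_T)P, K_p = p_A1 / (p_A2 p_B1^2).
Setting this equal to 0.545 bar^-2 and taking the physical root (0 < X < 1) gives X = 0.820.

X = 0.820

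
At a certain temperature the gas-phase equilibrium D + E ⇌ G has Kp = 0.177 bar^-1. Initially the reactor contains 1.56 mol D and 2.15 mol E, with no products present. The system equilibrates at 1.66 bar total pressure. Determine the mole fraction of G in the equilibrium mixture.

y_G = 0.062

Let X = conversion of D (basis 1.56 mol D); extent of reaction ξ = 1.56X.
Species balance: n_D = 1.56 − 1.56X; n_E = 2.15 − 1.56X; n_G = 1.56X.
n_T = Σnᵢ = 3.71 − 1.56X.
With p_i = (n_i/n_T)P, Kp = p_G / (p_D p_E).
This yields a degree-2 equation in X; solving on (0,1), X = 0.140.
Then n_G = 0.218, n_T = 3.49, so y_G = 0.062.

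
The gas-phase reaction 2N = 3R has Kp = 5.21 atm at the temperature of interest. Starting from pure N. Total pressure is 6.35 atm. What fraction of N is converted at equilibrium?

X = 0.449

Let X = conversion of N (basis 1 mol N); extent of reaction ξ = 0.5X.
Moles: n_N = 1 − X; n_R = 1.5X.
Total moles n_T = 1 + 0.5X.
With p_i = (n_i/n_T)P, Kp = p_R^3 / (p_N^2).
This yields a degree-3 equation in X; solving on (0,1), X = 0.449.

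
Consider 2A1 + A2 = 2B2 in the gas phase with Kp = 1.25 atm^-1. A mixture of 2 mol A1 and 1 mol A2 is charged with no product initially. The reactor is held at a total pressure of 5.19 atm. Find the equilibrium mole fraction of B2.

Take 2 mol A1 as basis and let X be its fractional conversion, so ξ = X.
Mole table: n_A1 = 2 − 2X; n_A2 = 1 − X; n_B2 = 2X.
n_T = Σnᵢ = 3 − X.
y_i = n_i/n_T, p_i = y_i·P. Kp = p_B2^2 / (p_A1^2 p_A2).
Equating to 1.25 atm^-1 and solving on 0 < X < 1: X = 0.527.
Then n_B2 = 1.05, n_T = 2.47, so y_B2 = 0.426.

y_B2 = 0.426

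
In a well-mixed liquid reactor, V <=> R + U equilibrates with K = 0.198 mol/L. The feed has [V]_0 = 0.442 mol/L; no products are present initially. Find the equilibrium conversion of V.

X = 0.482

Let X = conversion of V; extent ξ = 0.442·X mol/L.
Concentrations: [V] = 0.442 − 0.442X; [R] = 0.442X; [U] = 0.442X.
K = [R] [U] / ([V]).
Setting equal to 0.198 and solving for X on (0,1) gives X = 0.482.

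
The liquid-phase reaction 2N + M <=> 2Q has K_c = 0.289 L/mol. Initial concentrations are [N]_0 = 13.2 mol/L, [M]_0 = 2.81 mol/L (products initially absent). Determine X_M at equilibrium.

Let X = conversion of M; extent ξ = 2.81·X mol/L.
Concentrations: [N] = 13.2 − 5.62X; [M] = 2.81 − 2.81X; [Q] = 5.62X.
K_c = [Q]^2 / ([N]^2 [M]).
Solving K_c = 0.289 for X ∈ (0,1): X = 0.740.

X = 0.740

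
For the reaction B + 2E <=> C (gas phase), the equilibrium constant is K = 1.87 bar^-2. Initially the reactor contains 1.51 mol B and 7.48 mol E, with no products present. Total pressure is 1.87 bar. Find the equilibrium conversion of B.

X = 0.795

Take 1.51 mol B as basis and let X be its fractional conversion, so ξ = 1.51X.
Mole table: n_B = 1.51 − 1.51X; n_E = 7.48 − 3.02X; n_C = 1.51X.
Summing: n_T = 8.99 − 3.02X.
With p_i = (n_i/n_T)P, K = p_C / (p_B p_E^2).
Substituting and setting equal to 1.87 bar^-2 gives a polynomial in X; the root in (0,1) is X = 0.795.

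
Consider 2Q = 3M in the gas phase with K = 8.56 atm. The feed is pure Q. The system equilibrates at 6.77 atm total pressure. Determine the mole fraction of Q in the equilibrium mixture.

y_Q = 0.407

Take 1 mol Q as basis and let X be its fractional conversion, so ξ = 0.5X.
Mole table: n_Q = 1 − X; n_M = 1.5X.
n_T = Σnᵢ = 1 + 0.5X.
Mole fractions y_i = n_i/n_T; K = p_M^3 / (p_Q^2) with p_i = y_i·P.
Equating to 8.56 atm and solving on 0 < X < 1: X = 0.493.
Then n_Q = 0.507, n_T = 1.25, so y_Q = 0.407.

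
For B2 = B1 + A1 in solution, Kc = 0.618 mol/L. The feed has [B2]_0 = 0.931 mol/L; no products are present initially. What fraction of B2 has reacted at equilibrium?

X = 0.548

Let X = conversion of B2; extent ξ = 0.931·X mol/L.
Concentrations: [B2] = 0.931 − 0.931X; [B1] = 0.931X; [A1] = 0.931X.
Kc = [B1] [A1] / ([B2]).
Solving Kc = 0.618 for X ∈ (0,1): X = 0.548.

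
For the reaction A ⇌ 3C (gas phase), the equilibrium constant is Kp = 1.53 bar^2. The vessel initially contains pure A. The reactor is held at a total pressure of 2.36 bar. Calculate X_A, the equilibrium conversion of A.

X = 0.259

Take 1 mol A as basis and let X be its fractional conversion, so ξ = X.
At extent ξ: n_A = 1 − X; n_C = 3X.
Total moles n_T = 1 + 2X.
y_i = n_i/n_T, p_i = y_i·P. Kp = p_C^3 / (p_A).
This yields a degree-3 equation in X; solving on (0,1), X = 0.259.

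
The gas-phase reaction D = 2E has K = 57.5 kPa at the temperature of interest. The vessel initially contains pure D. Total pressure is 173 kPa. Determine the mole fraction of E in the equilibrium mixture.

y_E = 0.434

Take 1 mol D as basis and let X be its fractional conversion, so ξ = X.
Species balance: n_D = 1 − X; n_E = 2X.
Summing: n_T = 1 + X.
y_i = n_i/n_T, p_i = y_i·P. K = p_E^2 / (p_D).
Equating to 57.5 kPa and solving on 0 < X < 1: X = 0.277.
Then n_E = 0.554, n_T = 1.28, so y_E = 0.434.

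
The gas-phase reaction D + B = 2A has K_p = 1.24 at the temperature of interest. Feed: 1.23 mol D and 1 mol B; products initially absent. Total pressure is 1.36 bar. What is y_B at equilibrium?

Let X = conversion of B (basis 1 mol B); extent of reaction ξ = X.
Moles: n_D = 1.23 − X; n_B = 1 − X; n_A = 2X.
Total moles n_T = 2.23 (Δν = 0, constant).
With p_i = (n_i/n_T)P, K_p = p_A^2 / (p_D p_B).
Equating to 1.24 and solving on 0 < X < 1: X = 0.395.
Then n_B = 0.605, n_T = 2.23, so y_B = 0.271.

y_B = 0.271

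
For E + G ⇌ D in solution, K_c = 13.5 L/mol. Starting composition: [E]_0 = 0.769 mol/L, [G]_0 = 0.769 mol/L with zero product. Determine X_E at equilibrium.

Let X = conversion of E; extent ξ = 0.769·X mol/L.
Concentrations: [E] = 0.769 − 0.769X; [G] = 0.769 − 0.769X; [D] = 0.769X.
K_c = [D] / ([E] [G]).
This equals 13.5 at X = 0.734 (the root in 0 < X < 1).

X = 0.734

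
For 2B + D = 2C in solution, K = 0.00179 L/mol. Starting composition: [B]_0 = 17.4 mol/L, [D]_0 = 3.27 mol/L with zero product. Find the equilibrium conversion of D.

X = 0.173

Let X = conversion of D; extent ξ = 3.27·X mol/L.
Concentrations: [B] = 17.4 − 6.54X; [D] = 3.27 − 3.27X; [C] = 6.54X.
K = [C]^2 / ([B]^2 [D]).
Solving K = 0.00179 for X ∈ (0,1): X = 0.173.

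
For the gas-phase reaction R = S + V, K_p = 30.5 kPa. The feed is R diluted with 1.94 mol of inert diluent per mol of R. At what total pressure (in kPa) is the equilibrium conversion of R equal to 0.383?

P = 426 kPa

Take 1 mol R as basis and let X be its fractional conversion, so ξ = X.
At extent ξ: n_R = 1 − X; n_S = X; n_V = X; n_I = 1.94 (inert).
Total moles n_T = 2.94 + X.
K_p = p_S p_V / (p_R) with p_i = (n_i/n_T)·P.
At X = 0.383: the mole-fraction product g(X) = Π y_i^ν_i = 0.07155. Since K_p = g(X)·P^{1}, P = (K_p/g)^(1/1) = (30.5/0.07155)^(1/1) = 426 kPa.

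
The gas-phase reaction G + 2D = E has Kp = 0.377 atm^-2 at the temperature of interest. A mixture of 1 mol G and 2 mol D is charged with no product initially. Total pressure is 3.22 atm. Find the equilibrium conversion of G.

Let X = conversion of G (basis 1 mol G); extent of reaction ξ = X.
Moles: n_G = 1 − X; n_D = 2 − 2X; n_E = X.
Total moles n_T = 3 − 2X.
Mole fractions y_i = n_i/n_T; Kp = p_E / (p_G p_D^2) with p_i = y_i·P.
This yields a degree-3 equation in X; solving on (0,1), X = 0.496.

X = 0.496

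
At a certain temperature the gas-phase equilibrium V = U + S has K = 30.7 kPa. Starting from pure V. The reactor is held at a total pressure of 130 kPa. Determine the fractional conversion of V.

Take 1 mol V as basis and let X be its fractional conversion, so ξ = X.
Moles: n_V = 1 − X; n_U = X; n_S = X.
n_T = Σnᵢ = 1 + X.
With p_i = (n_i/n_T)P, K = p_U p_S / (p_V).
Substituting and setting equal to 30.7 kPa gives a polynomial in X; the root in (0,1) is X = 0.437.

X = 0.437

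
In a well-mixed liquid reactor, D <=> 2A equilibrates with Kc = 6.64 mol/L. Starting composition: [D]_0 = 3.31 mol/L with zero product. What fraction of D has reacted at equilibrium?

X = 0.501

Let X = conversion of D; extent ξ = 3.31·X mol/L.
Concentrations: [D] = 3.31 − 3.31X; [A] = 6.62X.
Kc = [A]^2 / ([D]).
Solving Kc = 6.64 for X ∈ (0,1): X = 0.501.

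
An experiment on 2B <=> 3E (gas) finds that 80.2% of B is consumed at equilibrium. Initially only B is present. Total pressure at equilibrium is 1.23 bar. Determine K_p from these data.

Basis: 1 mol B initially; let X = conversion of B. Extent ξ = 0.5X.
Mole table: n_B = 1 − X; n_E = 1.5X.
Total moles n_T = 1 + 0.5X.
At X = 0.802: n_B = 0.198, n_E = 1.2, n_T = 1.4.
p_i = (n_i/n_T)·P. K_p = p_E^3 / (p_B^2) = 39 bar.

K_p = 39 bar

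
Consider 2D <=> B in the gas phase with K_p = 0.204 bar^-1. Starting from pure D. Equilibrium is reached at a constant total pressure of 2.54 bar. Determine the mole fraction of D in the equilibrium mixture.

y_D = 0.727

Take 1 mol D as basis and let X be its fractional conversion, so ξ = 0.5X.
Mole table: n_D = 1 − X; n_B = 0.5X.
Total moles n_T = 1 − 0.5X.
Mole fractions y_i = n_i/n_T; K_p = p_B / (p_D^2) with p_i = y_i·P.
This yields a degree-2 equation in X; solving on (0,1), X = 0.430.
Then n_D = 0.57, n_T = 0.785, so y_D = 0.727.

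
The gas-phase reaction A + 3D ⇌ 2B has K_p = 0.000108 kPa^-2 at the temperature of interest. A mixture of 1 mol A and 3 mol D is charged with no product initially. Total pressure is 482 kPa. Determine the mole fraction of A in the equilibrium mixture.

Take 1 mol A as basis and let X be its fractional conversion, so ξ = X.
Mole table: n_A = 1 − X; n_D = 3 − 3X; n_B = 2X.
Total moles n_T = 4 − 2X.
y_i = n_i/n_T, p_i = y_i·P. K_p = p_B^2 / (p_A p_D^3).
Substituting and setting equal to 0.000108 kPa^-2 gives a polynomial in X; the root in (0,1) is X = 0.635.
Then n_A = 0.365, n_T = 2.73, so y_A = 0.134.

y_A = 0.134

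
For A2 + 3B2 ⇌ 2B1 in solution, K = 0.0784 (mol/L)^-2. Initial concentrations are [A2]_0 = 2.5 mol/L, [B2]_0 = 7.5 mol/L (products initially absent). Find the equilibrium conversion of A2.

X = 0.484

Let X = conversion of A2; extent ξ = 2.5·X mol/L.
Concentrations: [A2] = 2.5 − 2.5X; [B2] = 7.5 − 7.5X; [B1] = 5X.
K = [B1]^2 / ([A2] [B2]^3).
This equals 0.0784 at X = 0.484 (the root in 0 < X < 1).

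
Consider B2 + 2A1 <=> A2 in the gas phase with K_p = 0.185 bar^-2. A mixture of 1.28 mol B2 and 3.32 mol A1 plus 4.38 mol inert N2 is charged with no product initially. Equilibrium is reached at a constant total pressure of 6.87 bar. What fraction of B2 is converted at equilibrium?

Basis: 1.28 mol B2 initially; let X = conversion of B2. Extent ξ = 1.28X.
Species balance: n_B2 = 1.28 − 1.28X; n_A1 = 3.32 − 2.56X; n_A2 = 1.28X; n_I = 4.38 (inert).
n_T = Σnᵢ = 8.98 − 2.56X.
Mole fractions y_i = n_i/n_T; K_p = p_A2 / (p_B2 p_A1^2) with p_i = y_i·P.
Substituting and setting equal to 0.185 bar^-2 gives a polynomial in X; the root in (0,1) is X = 0.415.

X = 0.415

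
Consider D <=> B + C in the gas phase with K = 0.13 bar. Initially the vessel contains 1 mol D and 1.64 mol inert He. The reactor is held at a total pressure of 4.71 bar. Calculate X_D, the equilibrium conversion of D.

Basis: 1 mol D initially; let X = conversion of D. Extent ξ = X.
Species balance: n_D = 1 − X; n_B = X; n_C = X; n_I = 1.64 (inert).
n_T = Σnᵢ = 2.64 + X.
Mole fractions y_i = n_i/n_T; K = p_B p_C / (p_D) with p_i = y_i·P.
Setting this equal to 0.13 bar and taking the physical root (0 < X < 1) gives X = 0.245.

X = 0.245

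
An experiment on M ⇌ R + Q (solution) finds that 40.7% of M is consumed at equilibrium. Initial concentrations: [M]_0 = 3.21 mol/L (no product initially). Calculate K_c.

Let X = conversion of M.
Concentrations: [M] = 3.21 − 3.21X; [R] = 3.21X; [Q] = 3.21X.
At X = 0.407: [M] = 1.9, [R] = 1.31, [Q] = 1.31.
K_c = [R] [Q] / ([M]) = 0.897 mol/L.

K_c = 0.897 mol/L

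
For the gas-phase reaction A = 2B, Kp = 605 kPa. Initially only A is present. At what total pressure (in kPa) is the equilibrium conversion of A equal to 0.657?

P = 199 kPa

Basis: 1 mol A initially; let X = conversion of A. Extent ξ = X.
Mole table: n_A = 1 − X; n_B = 2X.
n_T = Σnᵢ = 1 + X.
Kp = p_B^2 / (p_A) with p_i = (n_i/n_T)·P.
At X = 0.657: the mole-fraction product g(X) = Π y_i^ν_i = 3.038. Since Kp = g(X)·P^{1}, P = (Kp/g)^(1/1) = (605/3.038)^(1/1) = 199 kPa.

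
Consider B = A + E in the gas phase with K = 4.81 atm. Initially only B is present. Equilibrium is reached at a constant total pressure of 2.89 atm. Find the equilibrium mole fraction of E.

Let X = conversion of B (basis 1 mol B); extent of reaction ξ = X.
Moles: n_B = 1 − X; n_A = X; n_E = X.
n_T = Σnᵢ = 1 + X.
With p_i = (n_i/n_T)P, K = p_A p_E / (p_B).
This yields a degree-2 equation in X; solving on (0,1), X = 0.790.
Then n_E = 0.79, n_T = 1.79, so y_E = 0.441.

y_E = 0.441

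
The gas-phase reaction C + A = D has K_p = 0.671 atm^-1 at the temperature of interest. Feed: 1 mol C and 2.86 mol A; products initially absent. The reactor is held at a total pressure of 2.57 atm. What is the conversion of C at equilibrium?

Basis: 1 mol C initially; let X = conversion of C. Extent ξ = X.
Moles: n_C = 1 − X; n_A = 2.86 − X; n_D = X.
n_T = Σnᵢ = 3.86 − X.
Mole fractions y_i = n_i/n_T; K_p = p_D / (p_C p_A) with p_i = y_i·P.
Equating to 0.671 atm^-1 and solving on 0 < X < 1: X = 0.546.

X = 0.546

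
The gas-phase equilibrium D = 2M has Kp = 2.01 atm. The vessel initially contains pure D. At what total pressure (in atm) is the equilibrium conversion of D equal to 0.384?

Basis: 1 mol D initially; let X = conversion of D. Extent ξ = X.
Species balance: n_D = 1 − X; n_M = 2X.
n_T = Σnᵢ = 1 + X.
Kp = p_M^2 / (p_D) with p_i = (n_i/n_T)·P.
At X = 0.384: the mole-fraction product g(X) = Π y_i^ν_i = 0.6918. Since Kp = g(X)·P^{1}, P = (Kp/g)^(1/1) = (2.01/0.6918)^(1/1) = 2.91 atm.

P = 2.91 atm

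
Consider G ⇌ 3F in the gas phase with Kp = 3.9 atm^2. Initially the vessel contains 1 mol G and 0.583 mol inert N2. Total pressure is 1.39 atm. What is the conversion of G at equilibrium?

X = 0.612

Basis: 1 mol G initially; let X = conversion of G. Extent ξ = X.
Moles: n_G = 1 − X; n_F = 3X; n_I = 0.583 (inert).
Total moles n_T = 1.58 + 2X.
With p_i = (n_i/n_T)P, Kp = p_F^3 / (p_G).
Setting this equal to 3.9 atm^2 and taking the physical root (0 < X < 1) gives X = 0.612.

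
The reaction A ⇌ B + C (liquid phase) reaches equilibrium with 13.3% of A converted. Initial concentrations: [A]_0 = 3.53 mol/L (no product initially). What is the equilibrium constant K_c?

Let X = conversion of A.
Concentrations: [A] = 3.53 − 3.53X; [B] = 3.53X; [C] = 3.53X.
At X = 0.133: [A] = 3.06, [B] = 0.469, [C] = 0.469.
K_c = [B] [C] / ([A]) = 0.072 mol/L.

K_c = 0.072 mol/L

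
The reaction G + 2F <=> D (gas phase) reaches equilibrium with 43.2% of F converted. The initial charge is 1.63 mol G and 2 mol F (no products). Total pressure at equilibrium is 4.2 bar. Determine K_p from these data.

Let X = conversion of F (basis 2 mol F); extent of reaction ξ = X.
Mole table: n_G = 1.63 − X; n_F = 2 − 2X; n_D = X.
n_T = Σnᵢ = 3.63 − 2X.
At X = 0.432: n_G = 1.2, n_F = 1.14, n_D = 0.432, n_T = 2.77.
p_i = (n_i/n_T)·P. K_p = p_D / (p_G p_F^2) = 0.121 bar^-2.

K_p = 0.121 bar^-2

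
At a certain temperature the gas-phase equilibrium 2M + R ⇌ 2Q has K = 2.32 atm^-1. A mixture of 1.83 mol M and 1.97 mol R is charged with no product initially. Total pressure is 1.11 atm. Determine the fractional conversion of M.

X = 0.518

Let X = conversion of M (basis 1.83 mol M); extent of reaction ξ = 0.915X.
Moles: n_M = 1.83 − 1.83X; n_R = 1.97 − 0.915X; n_Q = 1.83X.
n_T = Σnᵢ = 3.8 − 0.915X.
y_i = n_i/n_T, p_i = y_i·P. K = p_Q^2 / (p_M^2 p_R).
Equating to 2.32 atm^-1 and solving on 0 < X < 1: X = 0.518.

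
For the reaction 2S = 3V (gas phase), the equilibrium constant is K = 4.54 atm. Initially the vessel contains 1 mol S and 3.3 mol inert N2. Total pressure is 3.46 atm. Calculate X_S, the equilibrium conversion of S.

X = 0.628

Take 1 mol S as basis and let X be its fractional conversion, so ξ = 0.5X.
Moles: n_S = 1 − X; n_V = 1.5X; n_I = 3.3 (inert).
n_T = Σnᵢ = 4.3 + 0.5X.
Mole fractions y_i = n_i/n_T; K = p_V^3 / (p_S^2) with p_i = y_i·P.
Setting this equal to 4.54 atm and taking the physical root (0 < X < 1) gives X = 0.628.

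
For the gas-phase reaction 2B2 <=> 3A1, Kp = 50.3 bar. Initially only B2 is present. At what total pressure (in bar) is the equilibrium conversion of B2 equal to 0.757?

P = 2.8 bar

Let X = conversion of B2 (basis 1 mol B2); extent of reaction ξ = 0.5X.
Species balance: n_B2 = 1 − X; n_A1 = 1.5X.
n_T = Σnᵢ = 1 + 0.5X.
Kp = p_A1^3 / (p_B2^2) with p_i = (n_i/n_T)·P.
At X = 0.757: the mole-fraction product g(X) = Π y_i^ν_i = 17.99. Since Kp = g(X)·P^{1}, P = (Kp/g)^(1/1) = (50.3/17.99)^(1/1) = 2.8 bar.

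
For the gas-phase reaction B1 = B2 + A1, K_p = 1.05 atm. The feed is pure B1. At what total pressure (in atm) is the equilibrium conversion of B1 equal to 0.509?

P = 3 atm

Basis: 1 mol B1 initially; let X = conversion of B1. Extent ξ = X.
Moles: n_B1 = 1 − X; n_B2 = X; n_A1 = X.
Total moles n_T = 1 + X.
K_p = p_B2 p_A1 / (p_B1) with p_i = (n_i/n_T)·P.
At X = 0.509: the mole-fraction product g(X) = Π y_i^ν_i = 0.3497. Since K_p = g(X)·P^{1}, P = (K_p/g)^(1/1) = (1.05/0.3497)^(1/1) = 3 atm.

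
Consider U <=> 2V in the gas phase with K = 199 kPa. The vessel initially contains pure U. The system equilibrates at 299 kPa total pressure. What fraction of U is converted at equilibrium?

X = 0.378

Let X = conversion of U (basis 1 mol U); extent of reaction ξ = X.
Moles: n_U = 1 − X; n_V = 2X.
Total moles n_T = 1 + X.
y_i = n_i/n_T, p_i = y_i·P. K = p_V^2 / (p_U).
This yields a degree-2 equation in X; solving on (0,1), X = 0.378.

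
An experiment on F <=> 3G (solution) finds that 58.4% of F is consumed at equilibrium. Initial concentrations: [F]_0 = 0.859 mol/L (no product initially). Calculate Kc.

Let X = conversion of F.
Concentrations: [F] = 0.859 − 0.859X; [G] = 2.58X.
At X = 0.584: [F] = 0.357, [G] = 1.5.
Kc = [G]^3 / ([F]) = 9.54 (mol/L)^2.

Kc = 9.54 (mol/L)^2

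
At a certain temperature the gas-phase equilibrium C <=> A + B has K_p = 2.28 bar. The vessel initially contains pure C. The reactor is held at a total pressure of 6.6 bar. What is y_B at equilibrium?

Basis: 1 mol C initially; let X = conversion of C. Extent ξ = X.
Species balance: n_C = 1 − X; n_A = X; n_B = X.
Summing: n_T = 1 + X.
y_i = n_i/n_T, p_i = y_i·P. K_p = p_A p_B / (p_C).
This yields a degree-2 equation in X; solving on (0,1), X = 0.507.
Then n_B = 0.507, n_T = 1.51, so y_B = 0.336.

y_B = 0.336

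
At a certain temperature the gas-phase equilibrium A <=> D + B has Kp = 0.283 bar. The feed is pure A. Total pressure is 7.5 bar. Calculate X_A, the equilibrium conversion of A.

X = 0.191

Take 1 mol A as basis and let X be its fractional conversion, so ξ = X.
Moles: n_A = 1 − X; n_D = X; n_B = X.
n_T = Σnᵢ = 1 + X.
Mole fractions y_i = n_i/n_T; Kp = p_D p_B / (p_A) with p_i = y_i·P.
This yields a degree-2 equation in X; solving on (0,1), X = 0.191.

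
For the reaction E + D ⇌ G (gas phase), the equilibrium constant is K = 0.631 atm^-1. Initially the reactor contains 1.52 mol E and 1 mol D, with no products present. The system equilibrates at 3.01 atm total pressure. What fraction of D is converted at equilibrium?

Take 1 mol D as basis and let X be its fractional conversion, so ξ = X.
Mole table: n_E = 1.52 − X; n_D = 1 − X; n_G = X.
Total moles n_T = 2.52 − X.
y_i = n_i/n_T, p_i = y_i·P. K = p_G / (p_E p_D).
Substituting and setting equal to 0.631 atm^-1 gives a polynomial in X; the root in (0,1) is X = 0.491.

X = 0.491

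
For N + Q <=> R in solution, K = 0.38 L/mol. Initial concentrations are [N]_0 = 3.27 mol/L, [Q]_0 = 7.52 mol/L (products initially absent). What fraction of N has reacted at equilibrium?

Let X = conversion of N; extent ξ = 3.27·X mol/L.
Concentrations: [N] = 3.27 − 3.27X; [Q] = 7.52 − 3.27X; [R] = 3.27X.
K = [R] / ([N] [Q]).
This equals 0.38 at X = 0.669 (the root in 0 < X < 1).

X = 0.669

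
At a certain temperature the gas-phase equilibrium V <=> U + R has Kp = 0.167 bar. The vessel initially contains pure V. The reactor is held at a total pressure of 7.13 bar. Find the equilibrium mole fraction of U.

y_U = 0.131

Basis: 1 mol V initially; let X = conversion of V. Extent ξ = X.
Moles: n_V = 1 − X; n_U = X; n_R = X.
Total moles n_T = 1 + X.
Mole fractions y_i = n_i/n_T; Kp = p_U p_R / (p_V) with p_i = y_i·P.
This yields a degree-2 equation in X; solving on (0,1), X = 0.151.
Then n_U = 0.151, n_T = 1.15, so y_U = 0.131.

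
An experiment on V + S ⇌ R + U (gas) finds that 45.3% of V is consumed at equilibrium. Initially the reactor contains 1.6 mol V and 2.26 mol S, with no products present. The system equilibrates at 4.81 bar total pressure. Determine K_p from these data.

K_p = 0.391

Basis: 1.6 mol V initially; let X = conversion of V. Extent ξ = 1.6X.
Mole table: n_V = 1.6 − 1.6X; n_S = 2.26 − 1.6X; n_R = 1.6X; n_U = 1.6X.
Total moles n_T = 3.86 (Δν = 0, constant).
At X = 0.453: n_V = 0.875, n_S = 1.54, n_R = 0.725, n_U = 0.725, n_T = 3.86.
p_i = (n_i/n_T)·P. K_p = p_R p_U / (p_V p_S) = 0.391.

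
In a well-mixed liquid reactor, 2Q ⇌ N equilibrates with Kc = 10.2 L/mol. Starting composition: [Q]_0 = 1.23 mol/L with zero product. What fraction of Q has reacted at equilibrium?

Let X = conversion of Q; extent ξ = 1.23X/2 mol/L.
Concentrations: [Q] = 1.23 − 1.23X; [N] = 0.615X.
Kc = [N] / ([Q]^2).
This equals 10.2 at X = 0.819 (the root in 0 < X < 1).

X = 0.819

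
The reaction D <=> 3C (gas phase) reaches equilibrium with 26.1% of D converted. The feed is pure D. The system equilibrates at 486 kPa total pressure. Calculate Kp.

Take 1 mol D as basis and let X be its fractional conversion, so ξ = X.
Species balance: n_D = 1 − X; n_C = 3X.
n_T = Σnᵢ = 1 + 2X.
At X = 0.261: n_D = 0.739, n_C = 0.783, n_T = 1.52.
p_i = (n_i/n_T)·P. Kp = p_C^3 / (p_D) = 6.62e+04 kPa^2.

Kp = 6.62e+04 kPa^2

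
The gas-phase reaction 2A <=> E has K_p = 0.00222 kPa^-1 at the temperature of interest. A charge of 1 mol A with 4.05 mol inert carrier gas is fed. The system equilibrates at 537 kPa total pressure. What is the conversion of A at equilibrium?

Let X = conversion of A (basis 1 mol A); extent of reaction ξ = 0.5X.
At extent ξ: n_A = 1 − X; n_E = 0.5X; n_I = 4.05 (inert).
n_T = Σnᵢ = 5.05 − 0.5X.
y_i = n_i/n_T, p_i = y_i·P. K_p = p_E / (p_A^2).
Equating to 0.00222 kPa^-1 and solving on 0 < X < 1: X = 0.263.

X = 0.263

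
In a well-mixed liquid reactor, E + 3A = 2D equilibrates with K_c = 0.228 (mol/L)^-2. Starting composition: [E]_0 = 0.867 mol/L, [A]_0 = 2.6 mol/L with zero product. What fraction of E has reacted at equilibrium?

X = 0.394

Let X = conversion of E; extent ξ = 0.867·X mol/L.
Concentrations: [E] = 0.867 − 0.867X; [A] = 2.6 − 2.6X; [D] = 1.73X.
K_c = [D]^2 / ([E] [A]^3).
Solving K_c = 0.228 for X ∈ (0,1): X = 0.394.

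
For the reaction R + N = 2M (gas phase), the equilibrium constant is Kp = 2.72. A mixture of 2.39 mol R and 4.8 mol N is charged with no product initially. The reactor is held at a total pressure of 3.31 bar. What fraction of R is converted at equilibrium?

X = 0.609

Let X = conversion of R (basis 2.39 mol R); extent of reaction ξ = 2.39X.
Mole table: n_R = 2.39 − 2.39X; n_N = 4.8 − 2.39X; n_M = 4.78X.
Since Δν = 0, n_T = 7.19 throughout.
With p_i = (n_i/n_T)P, Kp = p_M^2 / (p_R p_N).
Equating to 2.72 and solving on 0 < X < 1: X = 0.609.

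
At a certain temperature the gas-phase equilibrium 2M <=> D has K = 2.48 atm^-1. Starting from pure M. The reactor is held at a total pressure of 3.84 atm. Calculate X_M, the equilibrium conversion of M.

X = 0.840

Take 1 mol M as basis and let X be its fractional conversion, so ξ = 0.5X.
Species balance: n_M = 1 − X; n_D = 0.5X.
Summing: n_T = 1 − 0.5X.
Mole fractions y_i = n_i/n_T; K = p_D / (p_M^2) with p_i = y_i·P.
This yields a degree-2 equation in X; solving on (0,1), X = 0.840.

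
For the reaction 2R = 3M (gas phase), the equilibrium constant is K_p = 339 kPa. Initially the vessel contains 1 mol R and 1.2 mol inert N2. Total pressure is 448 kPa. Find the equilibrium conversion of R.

X = 0.510

Basis: 1 mol R initially; let X = conversion of R. Extent ξ = 0.5X.
Moles: n_R = 1 − X; n_M = 1.5X; n_I = 1.2 (inert).
Total moles n_T = 2.2 + 0.5X.
y_i = n_i/n_T, p_i = y_i·P. K_p = p_M^3 / (p_R^2).
Substituting and setting equal to 339 kPa gives a polynomial in X; the root in (0,1) is X = 0.510.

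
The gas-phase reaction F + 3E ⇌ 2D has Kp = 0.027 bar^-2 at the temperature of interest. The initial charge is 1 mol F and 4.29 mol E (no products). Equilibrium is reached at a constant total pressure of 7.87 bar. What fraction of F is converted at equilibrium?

Take 1 mol F as basis and let X be its fractional conversion, so ξ = X.
At extent ξ: n_F = 1 − X; n_E = 4.29 − 3X; n_D = 2X.
Total moles n_T = 5.29 − 2X.
Mole fractions y_i = n_i/n_T; Kp = p_D^2 / (p_F p_E^3) with p_i = y_i·P.
This yields a degree-4 equation in X; solving on (0,1), X = 0.498.

X = 0.498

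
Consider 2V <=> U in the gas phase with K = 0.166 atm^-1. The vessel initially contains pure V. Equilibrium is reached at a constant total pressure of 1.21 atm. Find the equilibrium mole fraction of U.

y_U = 0.146

Take 1 mol V as basis and let X be its fractional conversion, so ξ = 0.5X.
At extent ξ: n_V = 1 − X; n_U = 0.5X.
n_T = Σnᵢ = 1 − 0.5X.
y_i = n_i/n_T, p_i = y_i·P. K = p_U / (p_V^2).
Setting this equal to 0.166 atm^-1 and taking the physical root (0 < X < 1) gives X = 0.255.
Then n_U = 0.128, n_T = 0.872, so y_U = 0.146.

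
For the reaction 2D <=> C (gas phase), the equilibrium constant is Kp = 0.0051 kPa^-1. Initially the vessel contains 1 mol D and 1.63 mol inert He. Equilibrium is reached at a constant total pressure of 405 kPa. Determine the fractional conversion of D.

X = 0.475

Basis: 1 mol D initially; let X = conversion of D. Extent ξ = 0.5X.
Species balance: n_D = 1 − X; n_C = 0.5X; n_I = 1.63 (inert).
Total moles n_T = 2.63 − 0.5X.
With p_i = (n_i/n_T)P, Kp = p_C / (p_D^2).
Substituting and setting equal to 0.0051 kPa^-1 gives a polynomial in X; the root in (0,1) is X = 0.475.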